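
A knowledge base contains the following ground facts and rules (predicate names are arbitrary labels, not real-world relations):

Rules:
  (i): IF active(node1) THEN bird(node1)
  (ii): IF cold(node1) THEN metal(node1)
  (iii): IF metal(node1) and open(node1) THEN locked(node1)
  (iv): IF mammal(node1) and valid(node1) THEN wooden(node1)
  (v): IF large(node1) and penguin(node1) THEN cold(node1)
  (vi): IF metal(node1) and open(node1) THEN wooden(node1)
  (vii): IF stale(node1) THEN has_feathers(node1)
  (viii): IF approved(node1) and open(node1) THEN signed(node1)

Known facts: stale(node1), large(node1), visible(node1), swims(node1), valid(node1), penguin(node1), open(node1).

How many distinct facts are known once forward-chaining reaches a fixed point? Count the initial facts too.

12

Round 1: (v) [IF large(node1) and penguin(node1) THEN cold(node1)]; (vii) [IF stale(node1) THEN has_feathers(node1)]. Adds cold(node1), has_feathers(node1).
Round 2: (ii) [IF cold(node1) THEN metal(node1)]. Adds metal(node1).
Round 3: (iii) [IF metal(node1) and open(node1) THEN locked(node1)]; (vi) [IF metal(node1) and open(node1) THEN wooden(node1)]. Adds locked(node1), wooden(node1).
Closure: {cold(node1), has_feathers(node1), large(node1), locked(node1), metal(node1), open(node1), penguin(node1), stale(node1), swims(node1), valid(node1), visible(node1), wooden(node1)} — 12 facts.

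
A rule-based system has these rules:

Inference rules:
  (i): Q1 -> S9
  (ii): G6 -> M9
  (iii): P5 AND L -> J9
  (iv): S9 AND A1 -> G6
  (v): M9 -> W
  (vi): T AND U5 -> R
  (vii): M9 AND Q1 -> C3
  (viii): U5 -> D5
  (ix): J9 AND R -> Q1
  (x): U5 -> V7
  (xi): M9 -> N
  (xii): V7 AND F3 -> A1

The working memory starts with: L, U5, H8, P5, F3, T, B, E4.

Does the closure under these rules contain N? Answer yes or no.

[1] (iii) [P5 AND L -> J9]; (vi) [T AND U5 -> R]; (viii) [U5 -> D5]; (x) [U5 -> V7]. ⇒ new: J9, R, D5, V7.
[2] (ix) [J9 AND R -> Q1]; (xii) [V7 AND F3 -> A1]. ⇒ new: Q1, A1.
[3] (i) [Q1 -> S9]. ⇒ new: S9.
[4] (iv) [S9 AND A1 -> G6]. ⇒ new: G6.
[5] (ii) [G6 -> M9]. ⇒ new: M9.
[6] (v) [M9 -> W]; (vii) [M9 AND Q1 -> C3]; (xi) [M9 -> N]. ⇒ new: W, C3, N.
N appears in round 6, so it is derivable.

yes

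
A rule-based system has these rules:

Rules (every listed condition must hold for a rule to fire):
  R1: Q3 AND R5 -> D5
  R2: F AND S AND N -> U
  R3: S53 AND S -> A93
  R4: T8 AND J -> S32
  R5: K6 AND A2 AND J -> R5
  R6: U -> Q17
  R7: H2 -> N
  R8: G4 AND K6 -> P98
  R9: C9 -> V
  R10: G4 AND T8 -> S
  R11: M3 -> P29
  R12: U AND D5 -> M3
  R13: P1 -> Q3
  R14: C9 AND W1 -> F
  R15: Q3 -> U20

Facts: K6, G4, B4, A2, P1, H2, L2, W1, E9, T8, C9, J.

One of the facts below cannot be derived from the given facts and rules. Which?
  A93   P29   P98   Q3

A93

Round 1: R4 [T8 AND J -> S32]; R5 [K6 AND A2 AND J -> R5]; R7 [H2 -> N]; R8 [G4 AND K6 -> P98]; R9 [C9 -> V]; R10 [G4 AND T8 -> S]; R13 [P1 -> Q3]; R14 [C9 AND W1 -> F]. New: S32, R5, N, P98, V, S, Q3, F.
Round 2: R1 [Q3 AND R5 -> D5]; R2 [F AND S AND N -> U]; R15 [Q3 -> U20]. New: D5, U, U20.
Round 3: R6 [U -> Q17]; R12 [U AND D5 -> M3]. New: Q17, M3.
Round 4: R11 [M3 -> P29]. New: P29.
Derived: P29 (round 4), Q3 (round 1), P98 (round 1). A93 never appears in any round.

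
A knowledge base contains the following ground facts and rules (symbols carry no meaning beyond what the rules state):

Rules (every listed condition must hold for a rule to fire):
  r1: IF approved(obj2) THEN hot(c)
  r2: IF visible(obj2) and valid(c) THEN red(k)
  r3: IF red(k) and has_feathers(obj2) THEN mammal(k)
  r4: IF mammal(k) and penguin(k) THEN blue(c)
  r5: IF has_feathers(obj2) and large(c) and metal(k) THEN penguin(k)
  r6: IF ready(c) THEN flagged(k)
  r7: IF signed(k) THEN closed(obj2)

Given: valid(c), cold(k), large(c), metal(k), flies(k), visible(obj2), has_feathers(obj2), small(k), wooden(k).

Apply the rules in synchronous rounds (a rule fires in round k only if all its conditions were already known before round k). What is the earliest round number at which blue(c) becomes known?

3

Round 1: r2 [IF visible(obj2) and valid(c) THEN red(k)]; r5 [IF has_feathers(obj2) and large(c) and metal(k) THEN penguin(k)]. New: red(k), penguin(k).
Round 2: r3 [IF red(k) and has_feathers(obj2) THEN mammal(k)]. New: mammal(k).
Round 3: r4 [IF mammal(k) and penguin(k) THEN blue(c)]. New: blue(c).
blue(c) first appears in round 3.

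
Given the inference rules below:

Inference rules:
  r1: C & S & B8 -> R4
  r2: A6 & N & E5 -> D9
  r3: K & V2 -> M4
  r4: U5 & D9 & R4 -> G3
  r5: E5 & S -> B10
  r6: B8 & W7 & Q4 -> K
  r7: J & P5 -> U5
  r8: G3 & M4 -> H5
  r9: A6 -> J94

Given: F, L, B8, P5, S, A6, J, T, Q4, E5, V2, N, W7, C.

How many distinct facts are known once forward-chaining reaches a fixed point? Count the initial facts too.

23

Round 1: r1 [C & S & B8 -> R4]; r2 [A6 & N & E5 -> D9]; r5 [E5 & S -> B10]; r6 [B8 & W7 & Q4 -> K]; r7 [J & P5 -> U5]; r9 [A6 -> J94]. Adds R4, D9, B10, K, U5, J94.
Round 2: r3 [K & V2 -> M4]; r4 [U5 & D9 & R4 -> G3]. Adds M4, G3.
Round 3: r8 [G3 & M4 -> H5]. Adds H5.
Closure: {A6, B10, B8, C, D9, E5, F, G3, H5, J, J94, K, L, M4, N, P5, Q4, R4, S, T, U5, V2, W7} — 23 facts.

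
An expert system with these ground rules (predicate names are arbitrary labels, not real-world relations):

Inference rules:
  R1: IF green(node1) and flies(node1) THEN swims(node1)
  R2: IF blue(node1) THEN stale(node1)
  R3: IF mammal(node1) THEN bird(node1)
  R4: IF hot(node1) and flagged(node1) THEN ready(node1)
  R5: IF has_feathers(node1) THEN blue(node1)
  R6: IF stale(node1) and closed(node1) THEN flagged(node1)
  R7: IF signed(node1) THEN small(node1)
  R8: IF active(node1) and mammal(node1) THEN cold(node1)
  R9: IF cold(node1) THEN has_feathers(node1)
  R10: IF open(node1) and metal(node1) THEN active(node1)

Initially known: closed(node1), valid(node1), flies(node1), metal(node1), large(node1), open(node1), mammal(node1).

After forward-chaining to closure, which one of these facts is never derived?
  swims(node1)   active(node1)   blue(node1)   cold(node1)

Round 1 — R3, R10, derive bird(node1), active(node1).
Round 2 — R8, derive cold(node1).
Round 3 — R9, derive has_feathers(node1).
Round 4 — R5, derive blue(node1).
Round 5 — R2, derive stale(node1).
Round 6 — R6, derive flagged(node1).
Derived: active(node1) (round 1), cold(node1) (round 2), blue(node1) (round 4). swims(node1) never appears in any round.

swims(node1)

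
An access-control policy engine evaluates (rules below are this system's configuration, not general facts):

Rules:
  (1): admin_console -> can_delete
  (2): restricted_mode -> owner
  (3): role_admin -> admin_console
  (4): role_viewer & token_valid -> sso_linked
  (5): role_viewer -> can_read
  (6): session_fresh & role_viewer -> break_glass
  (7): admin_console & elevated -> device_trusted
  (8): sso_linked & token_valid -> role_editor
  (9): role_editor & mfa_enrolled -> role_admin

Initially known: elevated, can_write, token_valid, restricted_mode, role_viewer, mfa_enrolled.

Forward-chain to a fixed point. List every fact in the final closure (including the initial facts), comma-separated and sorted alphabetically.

Round 1 — (2), (4), (5), derive owner, sso_linked, can_read.
Round 2 — (8), derive role_editor.
Round 3 — (9), derive role_admin.
Round 4 — (3), derive admin_console.
Round 5 — (1), (7), derive can_delete, device_trusted.

admin_console, can_delete, can_read, can_write, device_trusted, elevated, mfa_enrolled, owner, restricted_mode, role_admin, role_editor, role_viewer, sso_linked, token_valid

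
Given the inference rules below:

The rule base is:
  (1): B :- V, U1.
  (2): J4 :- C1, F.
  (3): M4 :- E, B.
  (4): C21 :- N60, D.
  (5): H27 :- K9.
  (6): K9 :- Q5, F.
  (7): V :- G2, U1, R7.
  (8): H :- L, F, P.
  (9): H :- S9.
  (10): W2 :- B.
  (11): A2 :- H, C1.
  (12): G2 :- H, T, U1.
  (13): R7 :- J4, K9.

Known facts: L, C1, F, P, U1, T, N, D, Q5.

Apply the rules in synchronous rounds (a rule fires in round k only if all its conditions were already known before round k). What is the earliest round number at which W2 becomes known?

5

Round 1: (2) [J4 :- C1, F.]; (6) [K9 :- Q5, F.]; (8) [H :- L, F, P.]. Adds J4, K9, H.
Round 2: (5) [H27 :- K9.]; (11) [A2 :- H, C1.]; (12) [G2 :- H, T, U1.]; (13) [R7 :- J4, K9.]. Adds H27, A2, G2, R7.
Round 3: (7) [V :- G2, U1, R7.]. Adds V.
Round 4: (1) [B :- V, U1.]. Adds B.
Round 5: (10) [W2 :- B.]. Adds W2.
W2 first appears in round 5.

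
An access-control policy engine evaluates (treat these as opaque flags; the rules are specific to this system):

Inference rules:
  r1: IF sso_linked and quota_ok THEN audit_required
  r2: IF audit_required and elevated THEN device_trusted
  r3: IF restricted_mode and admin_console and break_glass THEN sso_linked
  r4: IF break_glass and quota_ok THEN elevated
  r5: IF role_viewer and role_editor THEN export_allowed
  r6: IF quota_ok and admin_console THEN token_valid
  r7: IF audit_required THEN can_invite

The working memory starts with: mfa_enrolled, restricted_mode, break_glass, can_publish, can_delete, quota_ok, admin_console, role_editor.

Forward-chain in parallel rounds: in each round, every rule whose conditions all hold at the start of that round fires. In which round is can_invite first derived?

3

Round 1: r3 [IF restricted_mode and admin_console and break_glass THEN sso_linked]; r4 [IF break_glass and quota_ok THEN elevated]; r6 [IF quota_ok and admin_console THEN token_valid]. New: sso_linked, elevated, token_valid.
Round 2: r1 [IF sso_linked and quota_ok THEN audit_required]. New: audit_required.
Round 3: r2 [IF audit_required and elevated THEN device_trusted]; r7 [IF audit_required THEN can_invite]. New: device_trusted, can_invite.
can_invite first appears in round 3.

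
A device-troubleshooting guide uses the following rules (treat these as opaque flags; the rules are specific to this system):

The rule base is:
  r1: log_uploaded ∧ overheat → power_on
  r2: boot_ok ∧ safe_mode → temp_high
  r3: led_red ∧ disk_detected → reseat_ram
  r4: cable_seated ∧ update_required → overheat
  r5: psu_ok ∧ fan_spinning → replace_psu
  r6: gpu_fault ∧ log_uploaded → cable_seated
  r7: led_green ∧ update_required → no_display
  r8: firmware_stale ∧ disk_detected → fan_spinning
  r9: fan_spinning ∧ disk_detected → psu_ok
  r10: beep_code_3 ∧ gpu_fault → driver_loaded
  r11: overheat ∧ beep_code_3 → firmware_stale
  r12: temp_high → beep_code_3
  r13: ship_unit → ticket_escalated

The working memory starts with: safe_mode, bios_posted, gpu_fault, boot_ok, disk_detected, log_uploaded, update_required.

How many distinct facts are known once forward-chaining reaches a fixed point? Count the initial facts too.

Round 1 — r2, r6, derive temp_high, cable_seated.
Round 2 — r4, r12, derive overheat, beep_code_3.
Round 3 — r1, r10, r11, derive power_on, driver_loaded, firmware_stale.
Round 4 — r8, derive fan_spinning.
Round 5 — r9, derive psu_ok.
Round 6 — r5, derive replace_psu.
Closure: {beep_code_3, bios_posted, boot_ok, cable_seated, disk_detected, driver_loaded, fan_spinning, firmware_stale, gpu_fault, log_uploaded, overheat, power_on, psu_ok, replace_psu, safe_mode, temp_high, update_required} — 17 facts.

17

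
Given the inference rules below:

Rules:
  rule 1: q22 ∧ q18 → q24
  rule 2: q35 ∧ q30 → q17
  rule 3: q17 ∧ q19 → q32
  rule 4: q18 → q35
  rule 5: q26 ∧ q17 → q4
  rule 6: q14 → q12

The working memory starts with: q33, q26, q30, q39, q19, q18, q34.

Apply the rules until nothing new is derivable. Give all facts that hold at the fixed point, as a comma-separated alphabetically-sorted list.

Round 1: rule 4 [q18 → q35]. Adds q35.
Round 2: rule 2 [q35 ∧ q30 → q17]. Adds q17.
Round 3: rule 3 [q17 ∧ q19 → q32]; rule 5 [q26 ∧ q17 → q4]. Adds q32, q4.

q17, q18, q19, q26, q30, q32, q33, q34, q35, q39, q4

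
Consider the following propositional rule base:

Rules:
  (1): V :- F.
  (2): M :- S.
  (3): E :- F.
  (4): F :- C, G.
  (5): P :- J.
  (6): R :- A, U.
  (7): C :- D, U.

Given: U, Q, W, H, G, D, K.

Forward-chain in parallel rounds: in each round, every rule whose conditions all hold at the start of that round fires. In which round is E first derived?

Round 1: (7) [C :- D, U.]. Adds C.
Round 2: (4) [F :- C, G.]. Adds F.
Round 3: (1) [V :- F.]; (3) [E :- F.]. Adds V, E.
E first appears in round 3.

3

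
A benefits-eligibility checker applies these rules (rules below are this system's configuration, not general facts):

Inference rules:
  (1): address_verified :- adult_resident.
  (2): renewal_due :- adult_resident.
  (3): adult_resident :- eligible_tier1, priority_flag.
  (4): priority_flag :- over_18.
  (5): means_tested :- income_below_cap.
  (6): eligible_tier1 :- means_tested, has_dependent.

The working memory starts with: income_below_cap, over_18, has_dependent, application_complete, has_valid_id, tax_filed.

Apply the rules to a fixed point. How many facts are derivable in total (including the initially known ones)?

[1] (4) [priority_flag :- over_18.]; (5) [means_tested :- income_below_cap.]. ⇒ new: priority_flag, means_tested.
[2] (6) [eligible_tier1 :- means_tested, has_dependent.]. ⇒ new: eligible_tier1.
[3] (3) [adult_resident :- eligible_tier1, priority_flag.]. ⇒ new: adult_resident.
[4] (1) [address_verified :- adult_resident.]; (2) [renewal_due :- adult_resident.]. ⇒ new: address_verified, renewal_due.
Closure: {address_verified, adult_resident, application_complete, eligible_tier1, has_dependent, has_valid_id, income_below_cap, means_tested, over_18, priority_flag, renewal_due, tax_filed} — 12 facts.

12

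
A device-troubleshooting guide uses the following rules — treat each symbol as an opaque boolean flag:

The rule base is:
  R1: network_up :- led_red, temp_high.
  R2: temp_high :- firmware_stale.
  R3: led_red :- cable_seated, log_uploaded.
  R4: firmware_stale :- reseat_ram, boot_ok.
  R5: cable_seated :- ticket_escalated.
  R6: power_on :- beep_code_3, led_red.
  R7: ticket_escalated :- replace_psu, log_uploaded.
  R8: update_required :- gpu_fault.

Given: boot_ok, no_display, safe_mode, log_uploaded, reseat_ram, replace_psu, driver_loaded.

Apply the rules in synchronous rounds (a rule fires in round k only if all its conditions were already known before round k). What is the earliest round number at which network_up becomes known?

4

Round 1: R4 [firmware_stale :- reseat_ram, boot_ok.]; R7 [ticket_escalated :- replace_psu, log_uploaded.]. New: firmware_stale, ticket_escalated.
Round 2: R2 [temp_high :- firmware_stale.]; R5 [cable_seated :- ticket_escalated.]. New: temp_high, cable_seated.
Round 3: R3 [led_red :- cable_seated, log_uploaded.]. New: led_red.
Round 4: R1 [network_up :- led_red, temp_high.]. New: network_up.
network_up first appears in round 4.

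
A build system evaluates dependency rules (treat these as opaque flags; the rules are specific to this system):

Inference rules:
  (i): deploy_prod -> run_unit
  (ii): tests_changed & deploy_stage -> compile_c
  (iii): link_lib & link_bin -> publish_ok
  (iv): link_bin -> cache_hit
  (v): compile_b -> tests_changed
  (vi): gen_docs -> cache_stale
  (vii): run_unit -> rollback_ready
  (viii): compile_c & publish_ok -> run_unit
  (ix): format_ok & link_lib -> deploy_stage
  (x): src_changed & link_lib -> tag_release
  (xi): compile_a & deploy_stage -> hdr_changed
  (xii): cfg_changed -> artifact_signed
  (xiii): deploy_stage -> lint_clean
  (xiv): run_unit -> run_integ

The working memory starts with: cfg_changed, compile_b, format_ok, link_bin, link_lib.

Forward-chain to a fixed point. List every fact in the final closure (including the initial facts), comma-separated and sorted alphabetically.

artifact_signed, cache_hit, cfg_changed, compile_b, compile_c, deploy_stage, format_ok, link_bin, link_lib, lint_clean, publish_ok, rollback_ready, run_integ, run_unit, tests_changed

Round 1 fires (iii), (iv), (v), (ix), (xii), giving publish_ok, cache_hit, tests_changed, deploy_stage, artifact_signed.
Round 2 fires (ii), (xiii), giving compile_c, lint_clean.
Round 3 fires (viii), giving run_unit.
Round 4 fires (vii), (xiv), giving rollback_ready, run_integ.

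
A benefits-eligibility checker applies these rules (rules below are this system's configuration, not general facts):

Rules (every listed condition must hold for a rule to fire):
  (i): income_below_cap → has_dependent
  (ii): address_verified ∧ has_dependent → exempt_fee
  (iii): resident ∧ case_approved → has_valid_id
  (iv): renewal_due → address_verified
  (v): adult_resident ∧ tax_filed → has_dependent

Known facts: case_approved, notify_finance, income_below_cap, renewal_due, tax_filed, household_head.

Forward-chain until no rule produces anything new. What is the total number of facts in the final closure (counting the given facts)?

Round 1 fires (i), (iv), giving has_dependent, address_verified.
Round 2 fires (ii), giving exempt_fee.
Closure: {address_verified, case_approved, exempt_fee, has_dependent, household_head, income_below_cap, notify_finance, renewal_due, tax_filed} — 9 facts.

9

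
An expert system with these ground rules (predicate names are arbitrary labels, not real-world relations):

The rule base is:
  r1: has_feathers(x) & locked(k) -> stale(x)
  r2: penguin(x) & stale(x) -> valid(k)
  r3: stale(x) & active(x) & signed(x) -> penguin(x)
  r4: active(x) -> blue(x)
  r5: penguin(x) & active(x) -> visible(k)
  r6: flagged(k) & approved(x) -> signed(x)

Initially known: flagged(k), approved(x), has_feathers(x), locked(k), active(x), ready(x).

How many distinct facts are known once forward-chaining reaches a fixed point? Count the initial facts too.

12

Round 1: r1 [has_feathers(x) & locked(k) -> stale(x)]; r4 [active(x) -> blue(x)]; r6 [flagged(k) & approved(x) -> signed(x)]. Adds stale(x), blue(x), signed(x).
Round 2: r3 [stale(x) & active(x) & signed(x) -> penguin(x)]. Adds penguin(x).
Round 3: r2 [penguin(x) & stale(x) -> valid(k)]; r5 [penguin(x) & active(x) -> visible(k)]. Adds valid(k), visible(k).
Closure: {active(x), approved(x), blue(x), flagged(k), has_feathers(x), locked(k), penguin(x), ready(x), signed(x), stale(x), valid(k), visible(k)} — 12 facts.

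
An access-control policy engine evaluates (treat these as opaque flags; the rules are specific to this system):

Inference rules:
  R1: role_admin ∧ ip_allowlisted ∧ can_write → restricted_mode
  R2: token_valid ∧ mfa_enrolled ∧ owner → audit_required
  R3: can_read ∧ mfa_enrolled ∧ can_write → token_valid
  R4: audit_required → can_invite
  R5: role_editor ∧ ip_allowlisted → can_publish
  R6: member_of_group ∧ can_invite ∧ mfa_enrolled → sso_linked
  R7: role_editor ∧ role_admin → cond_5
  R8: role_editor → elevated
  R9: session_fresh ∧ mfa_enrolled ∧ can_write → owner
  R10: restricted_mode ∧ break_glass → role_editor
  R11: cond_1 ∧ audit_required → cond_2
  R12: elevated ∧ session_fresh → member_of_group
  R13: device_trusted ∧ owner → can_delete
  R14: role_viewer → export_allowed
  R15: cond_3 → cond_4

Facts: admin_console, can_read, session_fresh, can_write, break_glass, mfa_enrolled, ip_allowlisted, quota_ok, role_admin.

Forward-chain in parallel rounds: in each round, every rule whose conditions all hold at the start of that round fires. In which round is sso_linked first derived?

Round 1 fires R1, R3, R9, giving restricted_mode, token_valid, owner.
Round 2 fires R2, R10, giving audit_required, role_editor.
Round 3 fires R4, R5, R7, R8, giving can_invite, can_publish, cond_5, elevated.
Round 4 fires R12, giving member_of_group.
Round 5 fires R6, giving sso_linked.
sso_linked first appears in round 5.

5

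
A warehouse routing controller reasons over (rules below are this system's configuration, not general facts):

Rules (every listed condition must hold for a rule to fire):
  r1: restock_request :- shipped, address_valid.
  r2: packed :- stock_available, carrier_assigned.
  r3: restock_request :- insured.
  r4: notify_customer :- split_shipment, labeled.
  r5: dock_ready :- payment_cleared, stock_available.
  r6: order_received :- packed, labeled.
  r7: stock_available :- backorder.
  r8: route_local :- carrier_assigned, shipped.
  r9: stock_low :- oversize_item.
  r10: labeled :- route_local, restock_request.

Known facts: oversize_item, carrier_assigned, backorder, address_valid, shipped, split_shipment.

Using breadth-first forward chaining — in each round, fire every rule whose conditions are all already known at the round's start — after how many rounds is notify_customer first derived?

Round 1: r1 [restock_request :- shipped, address_valid.]; r7 [stock_available :- backorder.]; r8 [route_local :- carrier_assigned, shipped.]; r9 [stock_low :- oversize_item.]. New: restock_request, stock_available, route_local, stock_low.
Round 2: r2 [packed :- stock_available, carrier_assigned.]; r10 [labeled :- route_local, restock_request.]. New: packed, labeled.
Round 3: r4 [notify_customer :- split_shipment, labeled.]; r6 [order_received :- packed, labeled.]. New: notify_customer, order_received.
notify_customer first appears in round 3.

3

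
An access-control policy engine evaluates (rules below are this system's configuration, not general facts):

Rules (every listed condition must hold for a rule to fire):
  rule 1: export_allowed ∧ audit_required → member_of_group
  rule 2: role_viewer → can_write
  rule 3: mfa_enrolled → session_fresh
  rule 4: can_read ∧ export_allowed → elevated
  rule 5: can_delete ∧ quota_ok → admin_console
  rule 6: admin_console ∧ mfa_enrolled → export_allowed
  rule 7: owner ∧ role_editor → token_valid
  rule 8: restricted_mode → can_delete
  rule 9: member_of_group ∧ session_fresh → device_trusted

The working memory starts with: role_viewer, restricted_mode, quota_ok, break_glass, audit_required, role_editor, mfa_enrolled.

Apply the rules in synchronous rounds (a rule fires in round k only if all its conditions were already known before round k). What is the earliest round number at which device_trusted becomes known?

Round 1: rule 2 [role_viewer → can_write]; rule 3 [mfa_enrolled → session_fresh]; rule 8 [restricted_mode → can_delete]. Adds can_write, session_fresh, can_delete.
Round 2: rule 5 [can_delete ∧ quota_ok → admin_console]. Adds admin_console.
Round 3: rule 6 [admin_console ∧ mfa_enrolled → export_allowed]. Adds export_allowed.
Round 4: rule 1 [export_allowed ∧ audit_required → member_of_group]. Adds member_of_group.
Round 5: rule 9 [member_of_group ∧ session_fresh → device_trusted]. Adds device_trusted.
device_trusted first appears in round 5.

5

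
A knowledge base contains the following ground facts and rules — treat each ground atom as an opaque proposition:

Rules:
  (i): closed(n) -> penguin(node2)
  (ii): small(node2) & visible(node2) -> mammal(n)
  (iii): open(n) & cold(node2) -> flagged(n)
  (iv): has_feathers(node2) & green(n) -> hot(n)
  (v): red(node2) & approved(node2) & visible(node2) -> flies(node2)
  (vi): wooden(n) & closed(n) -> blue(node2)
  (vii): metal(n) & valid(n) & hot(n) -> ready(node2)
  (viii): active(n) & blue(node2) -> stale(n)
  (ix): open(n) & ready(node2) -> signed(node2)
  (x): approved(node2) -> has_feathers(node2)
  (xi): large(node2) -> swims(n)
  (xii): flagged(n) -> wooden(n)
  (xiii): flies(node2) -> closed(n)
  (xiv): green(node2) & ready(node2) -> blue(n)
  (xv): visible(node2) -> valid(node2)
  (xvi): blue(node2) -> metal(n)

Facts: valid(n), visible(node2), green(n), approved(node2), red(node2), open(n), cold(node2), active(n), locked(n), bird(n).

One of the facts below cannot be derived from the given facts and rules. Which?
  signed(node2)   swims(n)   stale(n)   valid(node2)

swims(n)

Round 1: (iii) [open(n) & cold(node2) -> flagged(n)]; (v) [red(node2) & approved(node2) & visible(node2) -> flies(node2)]; (x) [approved(node2) -> has_feathers(node2)]; (xv) [visible(node2) -> valid(node2)]. Adds flagged(n), flies(node2), has_feathers(node2), valid(node2).
Round 2: (iv) [has_feathers(node2) & green(n) -> hot(n)]; (xii) [flagged(n) -> wooden(n)]; (xiii) [flies(node2) -> closed(n)]. Adds hot(n), wooden(n), closed(n).
Round 3: (i) [closed(n) -> penguin(node2)]; (vi) [wooden(n) & closed(n) -> blue(node2)]. Adds penguin(node2), blue(node2).
Round 4: (viii) [active(n) & blue(node2) -> stale(n)]; (xvi) [blue(node2) -> metal(n)]. Adds stale(n), metal(n).
Round 5: (vii) [metal(n) & valid(n) & hot(n) -> ready(node2)]. Adds ready(node2).
Round 6: (ix) [open(n) & ready(node2) -> signed(node2)]. Adds signed(node2).
Derived: stale(n) (round 4), signed(node2) (round 6), valid(node2) (round 1). swims(n) never appears in any round.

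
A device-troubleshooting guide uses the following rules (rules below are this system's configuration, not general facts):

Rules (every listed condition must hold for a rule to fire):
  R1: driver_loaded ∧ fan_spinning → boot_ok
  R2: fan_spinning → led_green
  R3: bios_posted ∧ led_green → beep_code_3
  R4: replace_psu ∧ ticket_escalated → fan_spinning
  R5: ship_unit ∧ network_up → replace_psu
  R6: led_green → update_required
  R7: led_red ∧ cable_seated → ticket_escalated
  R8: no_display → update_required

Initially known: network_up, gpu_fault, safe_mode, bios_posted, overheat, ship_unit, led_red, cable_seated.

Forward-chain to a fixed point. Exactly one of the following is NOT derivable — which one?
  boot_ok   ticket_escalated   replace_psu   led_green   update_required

Round 1 fires R5, R7, giving replace_psu, ticket_escalated.
Round 2 fires R4, giving fan_spinning.
Round 3 fires R2, giving led_green.
Round 4 fires R3, R6, giving beep_code_3, update_required.
Derived: led_green (round 3), update_required (round 4), replace_psu (round 1), ticket_escalated (round 1). boot_ok never appears in any round.

boot_ok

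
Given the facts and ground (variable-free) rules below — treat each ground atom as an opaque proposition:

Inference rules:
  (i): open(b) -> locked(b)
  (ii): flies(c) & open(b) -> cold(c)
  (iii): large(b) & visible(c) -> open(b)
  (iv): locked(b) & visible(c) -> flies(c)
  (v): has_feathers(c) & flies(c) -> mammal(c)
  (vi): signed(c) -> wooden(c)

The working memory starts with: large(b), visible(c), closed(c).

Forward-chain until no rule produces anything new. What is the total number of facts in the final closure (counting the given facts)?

Round 1: (iii) [large(b) & visible(c) -> open(b)]. New: open(b).
Round 2: (i) [open(b) -> locked(b)]. New: locked(b).
Round 3: (iv) [locked(b) & visible(c) -> flies(c)]. New: flies(c).
Round 4: (ii) [flies(c) & open(b) -> cold(c)]. New: cold(c).
Closure: {closed(c), cold(c), flies(c), large(b), locked(b), open(b), visible(c)} — 7 facts.

7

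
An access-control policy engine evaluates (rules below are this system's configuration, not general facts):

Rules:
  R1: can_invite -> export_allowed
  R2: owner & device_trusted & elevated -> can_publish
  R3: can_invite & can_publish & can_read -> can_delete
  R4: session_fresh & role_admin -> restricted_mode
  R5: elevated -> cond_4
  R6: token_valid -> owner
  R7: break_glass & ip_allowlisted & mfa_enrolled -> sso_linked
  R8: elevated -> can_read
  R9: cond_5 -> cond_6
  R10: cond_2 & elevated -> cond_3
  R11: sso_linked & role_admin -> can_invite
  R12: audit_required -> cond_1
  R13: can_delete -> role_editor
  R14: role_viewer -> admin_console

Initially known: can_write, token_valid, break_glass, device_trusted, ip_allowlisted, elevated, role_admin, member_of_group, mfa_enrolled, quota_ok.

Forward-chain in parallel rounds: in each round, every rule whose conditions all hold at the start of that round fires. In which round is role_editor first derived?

Round 1: R5 [elevated -> cond_4]; R6 [token_valid -> owner]; R7 [break_glass & ip_allowlisted & mfa_enrolled -> sso_linked]; R8 [elevated -> can_read]. New: cond_4, owner, sso_linked, can_read.
Round 2: R2 [owner & device_trusted & elevated -> can_publish]; R11 [sso_linked & role_admin -> can_invite]. New: can_publish, can_invite.
Round 3: R1 [can_invite -> export_allowed]; R3 [can_invite & can_publish & can_read -> can_delete]. New: export_allowed, can_delete.
Round 4: R13 [can_delete -> role_editor]. New: role_editor.
role_editor first appears in round 4.

4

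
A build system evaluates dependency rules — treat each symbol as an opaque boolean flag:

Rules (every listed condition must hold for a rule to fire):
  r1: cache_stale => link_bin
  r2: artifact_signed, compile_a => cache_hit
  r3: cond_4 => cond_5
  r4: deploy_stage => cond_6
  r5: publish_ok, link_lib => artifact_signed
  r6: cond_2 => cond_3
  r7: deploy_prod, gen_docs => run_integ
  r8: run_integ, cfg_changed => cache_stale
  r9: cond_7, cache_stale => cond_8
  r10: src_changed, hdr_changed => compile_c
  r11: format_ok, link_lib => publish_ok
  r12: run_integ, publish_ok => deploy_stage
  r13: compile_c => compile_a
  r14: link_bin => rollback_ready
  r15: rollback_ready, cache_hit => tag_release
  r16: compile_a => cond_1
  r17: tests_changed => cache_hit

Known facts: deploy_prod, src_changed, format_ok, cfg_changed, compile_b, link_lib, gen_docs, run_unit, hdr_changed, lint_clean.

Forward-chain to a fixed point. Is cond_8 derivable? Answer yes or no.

Round 1: r7 [deploy_prod, gen_docs => run_integ]; r10 [src_changed, hdr_changed => compile_c]; r11 [format_ok, link_lib => publish_ok]. Adds run_integ, compile_c, publish_ok.
Round 2: r5 [publish_ok, link_lib => artifact_signed]; r8 [run_integ, cfg_changed => cache_stale]; r12 [run_integ, publish_ok => deploy_stage]; r13 [compile_c => compile_a]. Adds artifact_signed, cache_stale, deploy_stage, compile_a.
Round 3: r1 [cache_stale => link_bin]; r2 [artifact_signed, compile_a => cache_hit]; r4 [deploy_stage => cond_6]; r16 [compile_a => cond_1]. Adds link_bin, cache_hit, cond_6, cond_1.
Round 4: r14 [link_bin => rollback_ready]. Adds rollback_ready.
Round 5: r15 [rollback_ready, cache_hit => tag_release]. Adds tag_release.
Fixed point reached. cond_8 is concluded only by r9; r9 needs cond_7 (never derived).

no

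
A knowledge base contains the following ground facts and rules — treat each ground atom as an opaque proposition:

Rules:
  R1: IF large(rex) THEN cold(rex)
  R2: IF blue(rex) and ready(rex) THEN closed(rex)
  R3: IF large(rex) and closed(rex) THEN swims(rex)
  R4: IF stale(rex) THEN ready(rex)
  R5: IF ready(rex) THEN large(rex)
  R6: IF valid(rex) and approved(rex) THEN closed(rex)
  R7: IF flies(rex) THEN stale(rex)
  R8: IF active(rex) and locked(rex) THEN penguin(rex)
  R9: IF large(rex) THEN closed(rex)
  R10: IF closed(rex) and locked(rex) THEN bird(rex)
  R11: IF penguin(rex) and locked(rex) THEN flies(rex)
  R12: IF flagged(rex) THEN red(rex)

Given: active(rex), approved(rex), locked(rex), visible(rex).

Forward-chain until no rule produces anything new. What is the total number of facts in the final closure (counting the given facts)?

13

Round 1 — R8, derive penguin(rex).
Round 2 — R11, derive flies(rex).
Round 3 — R7, derive stale(rex).
Round 4 — R4, derive ready(rex).
Round 5 — R5, derive large(rex).
Round 6 — R1, R9, derive cold(rex), closed(rex).
Round 7 — R3, R10, derive swims(rex), bird(rex).
Closure: {active(rex), approved(rex), bird(rex), closed(rex), cold(rex), flies(rex), large(rex), locked(rex), penguin(rex), ready(rex), stale(rex), swims(rex), visible(rex)} — 13 facts.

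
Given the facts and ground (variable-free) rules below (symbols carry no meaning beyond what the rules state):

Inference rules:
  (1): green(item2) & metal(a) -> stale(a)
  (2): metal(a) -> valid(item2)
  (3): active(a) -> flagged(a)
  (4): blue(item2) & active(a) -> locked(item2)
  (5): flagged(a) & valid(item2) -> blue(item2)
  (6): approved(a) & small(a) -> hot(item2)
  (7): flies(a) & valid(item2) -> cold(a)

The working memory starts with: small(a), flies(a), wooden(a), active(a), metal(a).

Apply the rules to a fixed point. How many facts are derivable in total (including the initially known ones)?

[1] (2) [metal(a) -> valid(item2)]; (3) [active(a) -> flagged(a)]. ⇒ new: valid(item2), flagged(a).
[2] (5) [flagged(a) & valid(item2) -> blue(item2)]; (7) [flies(a) & valid(item2) -> cold(a)]. ⇒ new: blue(item2), cold(a).
[3] (4) [blue(item2) & active(a) -> locked(item2)]. ⇒ new: locked(item2).
Closure: {active(a), blue(item2), cold(a), flagged(a), flies(a), locked(item2), metal(a), small(a), valid(item2), wooden(a)} — 10 facts.

10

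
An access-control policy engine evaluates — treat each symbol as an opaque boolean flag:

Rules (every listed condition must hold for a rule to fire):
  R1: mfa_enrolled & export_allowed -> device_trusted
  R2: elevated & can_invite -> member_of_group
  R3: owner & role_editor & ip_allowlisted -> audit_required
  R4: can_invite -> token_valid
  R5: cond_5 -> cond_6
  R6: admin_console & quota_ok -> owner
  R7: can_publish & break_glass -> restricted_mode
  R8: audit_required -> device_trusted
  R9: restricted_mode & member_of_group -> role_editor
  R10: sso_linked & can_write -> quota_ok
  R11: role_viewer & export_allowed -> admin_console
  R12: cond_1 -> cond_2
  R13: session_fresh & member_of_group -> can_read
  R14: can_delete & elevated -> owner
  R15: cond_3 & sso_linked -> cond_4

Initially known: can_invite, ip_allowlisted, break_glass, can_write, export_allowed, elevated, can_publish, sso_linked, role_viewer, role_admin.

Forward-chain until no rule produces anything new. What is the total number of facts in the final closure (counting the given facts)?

19

Round 1: R2 [elevated & can_invite -> member_of_group]; R4 [can_invite -> token_valid]; R7 [can_publish & break_glass -> restricted_mode]; R10 [sso_linked & can_write -> quota_ok]; R11 [role_viewer & export_allowed -> admin_console]. New: member_of_group, token_valid, restricted_mode, quota_ok, admin_console.
Round 2: R6 [admin_console & quota_ok -> owner]; R9 [restricted_mode & member_of_group -> role_editor]. New: owner, role_editor.
Round 3: R3 [owner & role_editor & ip_allowlisted -> audit_required]. New: audit_required.
Round 4: R8 [audit_required -> device_trusted]. New: device_trusted.
Closure: {admin_console, audit_required, break_glass, can_invite, can_publish, can_write, device_trusted, elevated, export_allowed, ip_allowlisted, member_of_group, owner, quota_ok, restricted_mode, role_admin, role_editor, role_viewer, sso_linked, token_valid} — 19 facts.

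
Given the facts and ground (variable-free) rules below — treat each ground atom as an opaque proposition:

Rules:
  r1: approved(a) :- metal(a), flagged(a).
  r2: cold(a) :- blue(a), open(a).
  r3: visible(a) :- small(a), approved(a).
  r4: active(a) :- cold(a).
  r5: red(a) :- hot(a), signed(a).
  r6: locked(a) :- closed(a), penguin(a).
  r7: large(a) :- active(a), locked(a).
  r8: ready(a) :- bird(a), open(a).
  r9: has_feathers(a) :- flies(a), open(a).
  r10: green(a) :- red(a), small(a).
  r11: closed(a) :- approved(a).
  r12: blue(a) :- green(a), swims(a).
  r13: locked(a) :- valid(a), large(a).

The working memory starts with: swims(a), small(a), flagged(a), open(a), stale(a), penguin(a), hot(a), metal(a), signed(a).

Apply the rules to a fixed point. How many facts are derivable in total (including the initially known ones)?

Round 1 fires r1, r5, giving approved(a), red(a).
Round 2 fires r3, r10, r11, giving visible(a), green(a), closed(a).
Round 3 fires r6, r12, giving locked(a), blue(a).
Round 4 fires r2, giving cold(a).
Round 5 fires r4, giving active(a).
Round 6 fires r7, giving large(a).
Closure: {active(a), approved(a), blue(a), closed(a), cold(a), flagged(a), green(a), hot(a), large(a), locked(a), metal(a), open(a), penguin(a), red(a), signed(a), small(a), stale(a), swims(a), visible(a)} — 19 facts.

19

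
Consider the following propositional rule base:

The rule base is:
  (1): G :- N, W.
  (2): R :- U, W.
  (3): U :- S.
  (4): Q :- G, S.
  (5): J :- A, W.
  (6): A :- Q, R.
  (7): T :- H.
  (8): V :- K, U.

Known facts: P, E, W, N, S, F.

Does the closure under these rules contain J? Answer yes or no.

yes

Round 1 fires (1), (3), giving G, U.
Round 2 fires (2), (4), giving R, Q.
Round 3 fires (6), giving A.
Round 4 fires (5), giving J.
J appears in round 4, so it is derivable.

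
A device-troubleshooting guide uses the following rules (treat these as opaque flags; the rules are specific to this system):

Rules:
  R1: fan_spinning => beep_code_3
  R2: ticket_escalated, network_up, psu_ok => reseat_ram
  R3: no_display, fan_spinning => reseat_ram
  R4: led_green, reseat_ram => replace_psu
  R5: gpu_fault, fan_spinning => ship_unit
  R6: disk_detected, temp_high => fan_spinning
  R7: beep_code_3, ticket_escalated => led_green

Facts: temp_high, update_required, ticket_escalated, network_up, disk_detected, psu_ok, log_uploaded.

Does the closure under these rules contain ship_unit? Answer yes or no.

no

Round 1: R2 [ticket_escalated, network_up, psu_ok => reseat_ram]; R6 [disk_detected, temp_high => fan_spinning]. Adds reseat_ram, fan_spinning.
Round 2: R1 [fan_spinning => beep_code_3]. Adds beep_code_3.
Round 3: R7 [beep_code_3, ticket_escalated => led_green]. Adds led_green.
Round 4: R4 [led_green, reseat_ram => replace_psu]. Adds replace_psu.
Fixed point reached. ship_unit is concluded only by R5; R5 needs gpu_fault (never derived).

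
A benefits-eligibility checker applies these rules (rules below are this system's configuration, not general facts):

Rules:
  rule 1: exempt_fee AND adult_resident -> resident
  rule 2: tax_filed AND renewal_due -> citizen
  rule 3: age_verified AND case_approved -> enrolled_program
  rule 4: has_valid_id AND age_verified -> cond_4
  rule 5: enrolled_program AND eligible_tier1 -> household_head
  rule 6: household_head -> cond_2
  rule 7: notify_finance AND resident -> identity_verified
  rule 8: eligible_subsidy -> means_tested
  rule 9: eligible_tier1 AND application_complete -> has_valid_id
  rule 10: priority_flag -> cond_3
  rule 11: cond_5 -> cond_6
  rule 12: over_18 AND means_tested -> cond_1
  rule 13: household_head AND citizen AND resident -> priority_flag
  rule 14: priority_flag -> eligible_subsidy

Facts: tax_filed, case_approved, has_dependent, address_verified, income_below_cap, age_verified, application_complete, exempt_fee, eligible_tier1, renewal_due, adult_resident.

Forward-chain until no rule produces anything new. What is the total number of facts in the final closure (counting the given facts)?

22

Round 1 — rule 1, rule 2, rule 3, rule 9, derive resident, citizen, enrolled_program, has_valid_id.
Round 2 — rule 4, rule 5, derive cond_4, household_head.
Round 3 — rule 6, rule 13, derive cond_2, priority_flag.
Round 4 — rule 10, rule 14, derive cond_3, eligible_subsidy.
Round 5 — rule 8, derive means_tested.
Closure: {address_verified, adult_resident, age_verified, application_complete, case_approved, citizen, cond_2, cond_3, cond_4, eligible_subsidy, eligible_tier1, enrolled_program, exempt_fee, has_dependent, has_valid_id, household_head, income_below_cap, means_tested, priority_flag, renewal_due, resident, tax_filed} — 22 facts.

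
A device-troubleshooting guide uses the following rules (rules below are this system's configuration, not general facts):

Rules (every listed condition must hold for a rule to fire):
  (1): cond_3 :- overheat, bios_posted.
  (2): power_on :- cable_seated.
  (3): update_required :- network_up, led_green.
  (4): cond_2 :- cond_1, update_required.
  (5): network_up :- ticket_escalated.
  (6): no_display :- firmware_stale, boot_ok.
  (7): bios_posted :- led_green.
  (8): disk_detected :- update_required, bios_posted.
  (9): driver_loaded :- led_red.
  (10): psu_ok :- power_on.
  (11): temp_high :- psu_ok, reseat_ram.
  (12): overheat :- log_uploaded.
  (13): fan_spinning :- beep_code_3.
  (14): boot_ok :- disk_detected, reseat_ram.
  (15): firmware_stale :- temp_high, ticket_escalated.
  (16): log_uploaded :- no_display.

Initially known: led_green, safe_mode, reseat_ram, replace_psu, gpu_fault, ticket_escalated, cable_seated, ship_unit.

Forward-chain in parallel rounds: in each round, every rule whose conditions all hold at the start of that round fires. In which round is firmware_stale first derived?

Round 1 — (2), (5), (7), derive power_on, network_up, bios_posted.
Round 2 — (3), (10), derive update_required, psu_ok.
Round 3 — (8), (11), derive disk_detected, temp_high.
Round 4 — (14), (15), derive boot_ok, firmware_stale.
firmware_stale first appears in round 4.

4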